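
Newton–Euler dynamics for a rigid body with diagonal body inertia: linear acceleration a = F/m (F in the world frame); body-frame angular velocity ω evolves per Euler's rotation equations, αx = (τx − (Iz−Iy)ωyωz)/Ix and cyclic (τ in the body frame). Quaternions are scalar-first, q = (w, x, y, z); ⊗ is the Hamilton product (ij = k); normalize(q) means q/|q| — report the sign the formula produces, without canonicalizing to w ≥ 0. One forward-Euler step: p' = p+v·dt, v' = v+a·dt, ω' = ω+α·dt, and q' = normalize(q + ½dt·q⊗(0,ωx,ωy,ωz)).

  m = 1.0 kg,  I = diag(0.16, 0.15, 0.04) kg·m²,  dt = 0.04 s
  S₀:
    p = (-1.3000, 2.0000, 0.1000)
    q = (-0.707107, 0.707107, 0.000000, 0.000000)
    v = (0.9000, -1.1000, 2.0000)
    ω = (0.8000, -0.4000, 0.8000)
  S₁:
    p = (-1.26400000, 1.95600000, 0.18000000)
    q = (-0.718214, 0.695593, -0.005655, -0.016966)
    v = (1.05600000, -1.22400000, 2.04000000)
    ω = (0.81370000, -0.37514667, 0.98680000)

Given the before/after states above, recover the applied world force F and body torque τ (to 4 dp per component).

F = (3.9000, -3.1000, 1.0000)
τ = (0.0900, 0.1700, 0.1900)

Δω = ω₁−ω₀ = (0.01370000, 0.02485333, 0.18680000)
applied torque τ = (0.0900, 0.1700, 0.1900)
velocity change Δv = (0.15600000, -0.12400000, 0.04000000)
applied force F = (3.9000, -3.1000, 1.0000)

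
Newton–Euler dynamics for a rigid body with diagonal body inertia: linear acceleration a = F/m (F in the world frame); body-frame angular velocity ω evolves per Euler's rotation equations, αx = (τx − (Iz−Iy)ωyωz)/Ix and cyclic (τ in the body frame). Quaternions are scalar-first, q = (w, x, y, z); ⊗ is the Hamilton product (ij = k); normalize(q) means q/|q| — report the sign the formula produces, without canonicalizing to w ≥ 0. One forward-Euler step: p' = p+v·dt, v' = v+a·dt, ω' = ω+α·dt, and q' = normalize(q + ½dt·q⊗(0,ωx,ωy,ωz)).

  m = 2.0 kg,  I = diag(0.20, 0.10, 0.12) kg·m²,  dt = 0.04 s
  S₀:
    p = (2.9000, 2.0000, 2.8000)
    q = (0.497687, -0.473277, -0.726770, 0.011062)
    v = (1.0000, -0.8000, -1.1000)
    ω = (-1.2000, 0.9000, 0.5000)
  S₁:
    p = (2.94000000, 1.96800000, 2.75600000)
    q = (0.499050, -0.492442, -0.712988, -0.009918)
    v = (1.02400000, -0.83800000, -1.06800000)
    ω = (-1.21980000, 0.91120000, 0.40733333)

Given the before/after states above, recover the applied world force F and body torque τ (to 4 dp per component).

F = (1.2000, -1.9000, 1.6000)
τ = (-0.0900, -0.0200, -0.1700)

Δω = ω₁−ω₀ = (-0.01980000, 0.01120000, -0.09266667)
gyro term ω₀×Iω₀ = (0.0090, -0.0480, 0.1080)
τ = I·(Δω/dt) + ω₀×(Iω₀) = (-0.0900, -0.0200, -0.1700)
velocity change Δv = (0.02400000, -0.03800000, 0.03200000)
applied force F = (1.2000, -1.9000, 1.6000)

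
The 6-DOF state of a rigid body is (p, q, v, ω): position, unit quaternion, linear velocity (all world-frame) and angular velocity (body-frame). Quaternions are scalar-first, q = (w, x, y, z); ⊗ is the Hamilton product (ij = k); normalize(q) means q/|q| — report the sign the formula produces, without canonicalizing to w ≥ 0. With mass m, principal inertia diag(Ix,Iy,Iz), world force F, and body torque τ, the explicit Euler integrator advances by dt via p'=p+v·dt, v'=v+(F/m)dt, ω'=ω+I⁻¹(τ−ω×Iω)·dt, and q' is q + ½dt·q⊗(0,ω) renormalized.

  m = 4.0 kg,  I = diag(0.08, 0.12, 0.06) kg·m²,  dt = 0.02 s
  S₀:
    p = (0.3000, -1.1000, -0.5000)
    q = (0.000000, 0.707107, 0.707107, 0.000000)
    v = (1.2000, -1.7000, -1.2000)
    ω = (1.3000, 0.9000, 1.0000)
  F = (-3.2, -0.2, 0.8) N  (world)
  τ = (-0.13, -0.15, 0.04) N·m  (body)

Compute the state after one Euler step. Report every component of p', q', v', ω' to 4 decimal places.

α = I⁻¹(τ − ω×Iω) = (-0.9500, -1.4667, -0.1133)
ω + α·dt = (1.2810, 0.8707, 0.9977)
2q̇ = q⊗(0,ω) = (-1.5556354, 0.7071070, -0.7071070, -0.2828428)
q + ½dt·q⊗(0,ω), renormalized = (-0.0156, 0.7141, 0.6999, -0.0028)
a = F/m = (-0.8000, -0.0500, 0.2000)
new position p' = (0.3240, -1.1340, -0.5240)
v + (F/m)dt = (1.1840, -1.7010, -1.1960)

p' = (0.3240, -1.1340, -0.5240)
q' = (-0.0156, 0.7141, 0.6999, -0.0028)
v' = (1.1840, -1.7010, -1.1960)
ω' = (1.2810, 0.8707, 0.9977)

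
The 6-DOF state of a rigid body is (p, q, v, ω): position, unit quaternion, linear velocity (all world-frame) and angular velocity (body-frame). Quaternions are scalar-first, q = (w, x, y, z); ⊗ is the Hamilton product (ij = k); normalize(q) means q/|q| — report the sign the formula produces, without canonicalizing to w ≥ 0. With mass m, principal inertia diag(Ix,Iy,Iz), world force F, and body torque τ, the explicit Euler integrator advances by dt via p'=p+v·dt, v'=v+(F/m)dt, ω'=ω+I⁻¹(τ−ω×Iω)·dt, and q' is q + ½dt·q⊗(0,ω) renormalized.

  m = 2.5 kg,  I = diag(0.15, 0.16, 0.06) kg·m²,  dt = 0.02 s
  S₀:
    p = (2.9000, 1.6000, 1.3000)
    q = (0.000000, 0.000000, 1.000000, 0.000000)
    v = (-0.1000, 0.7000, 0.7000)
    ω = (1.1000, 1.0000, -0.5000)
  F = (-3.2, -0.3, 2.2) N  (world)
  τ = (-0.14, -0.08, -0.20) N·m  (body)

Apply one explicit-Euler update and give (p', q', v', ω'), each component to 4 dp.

(τ − ω×Iω)/I = (-1.2667, -0.1906, -3.5167)
new body rate ω' = (1.0747, 0.9962, -0.5703)
Hamilton product q⊗(0,ω) = (-1.0000000, -0.5000000, 0.0000000, -1.1000000)
updated quaternion q' = (-0.0100, -0.0050, 0.9999, -0.0110)
p + v·dt = (2.8980, 1.6140, 1.3140)
new velocity v' = (-0.1256, 0.6976, 0.7176)

p' = (2.8980, 1.6140, 1.3140)
q' = (-0.0100, -0.0050, 0.9999, -0.0110)
v' = (-0.1256, 0.6976, 0.7176)
ω' = (1.0747, 0.9962, -0.5703)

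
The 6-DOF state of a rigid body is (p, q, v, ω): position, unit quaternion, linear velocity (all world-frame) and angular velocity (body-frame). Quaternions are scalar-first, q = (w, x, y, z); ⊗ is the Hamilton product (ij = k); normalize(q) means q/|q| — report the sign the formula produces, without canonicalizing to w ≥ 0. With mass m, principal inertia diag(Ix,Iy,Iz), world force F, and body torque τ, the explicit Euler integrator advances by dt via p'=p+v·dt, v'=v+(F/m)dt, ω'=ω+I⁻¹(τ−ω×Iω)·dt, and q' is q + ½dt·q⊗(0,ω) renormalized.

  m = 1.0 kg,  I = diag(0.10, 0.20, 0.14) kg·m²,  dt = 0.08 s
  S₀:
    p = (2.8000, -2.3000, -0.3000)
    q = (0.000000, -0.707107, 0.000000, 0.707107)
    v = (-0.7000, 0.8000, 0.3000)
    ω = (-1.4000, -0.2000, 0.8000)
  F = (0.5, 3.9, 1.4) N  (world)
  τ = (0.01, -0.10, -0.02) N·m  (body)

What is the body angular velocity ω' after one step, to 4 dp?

ω×(Iω) gyroscopic = (0.0096, 0.0448, 0.0280)
α = I⁻¹(τ − ω×Iω) = (0.0040, -0.7240, -0.3429)
new body rate ω' = (-1.3997, -0.2579, 0.7726)

ω' = (-1.3997, -0.2579, 0.7726)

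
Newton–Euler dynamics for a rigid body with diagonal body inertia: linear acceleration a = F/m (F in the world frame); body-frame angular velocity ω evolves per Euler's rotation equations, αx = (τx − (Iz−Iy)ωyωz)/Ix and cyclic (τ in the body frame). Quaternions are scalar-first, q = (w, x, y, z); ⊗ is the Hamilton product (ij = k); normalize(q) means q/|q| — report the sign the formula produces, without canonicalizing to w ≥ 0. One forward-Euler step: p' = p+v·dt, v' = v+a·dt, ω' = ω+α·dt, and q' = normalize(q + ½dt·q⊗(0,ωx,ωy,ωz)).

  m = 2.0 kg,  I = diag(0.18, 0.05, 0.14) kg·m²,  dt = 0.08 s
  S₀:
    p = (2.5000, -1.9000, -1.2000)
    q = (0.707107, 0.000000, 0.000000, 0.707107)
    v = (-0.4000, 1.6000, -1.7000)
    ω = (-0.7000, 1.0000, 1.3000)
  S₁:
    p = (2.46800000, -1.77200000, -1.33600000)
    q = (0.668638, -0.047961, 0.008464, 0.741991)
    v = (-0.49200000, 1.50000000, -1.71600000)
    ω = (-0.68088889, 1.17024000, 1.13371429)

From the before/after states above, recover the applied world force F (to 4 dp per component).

F = (-2.3000, -2.5000, -0.4000)

v₁ − v₀ = (-0.09200000, -0.10000000, -0.01600000)
applied force F = (-2.3000, -2.5000, -0.4000)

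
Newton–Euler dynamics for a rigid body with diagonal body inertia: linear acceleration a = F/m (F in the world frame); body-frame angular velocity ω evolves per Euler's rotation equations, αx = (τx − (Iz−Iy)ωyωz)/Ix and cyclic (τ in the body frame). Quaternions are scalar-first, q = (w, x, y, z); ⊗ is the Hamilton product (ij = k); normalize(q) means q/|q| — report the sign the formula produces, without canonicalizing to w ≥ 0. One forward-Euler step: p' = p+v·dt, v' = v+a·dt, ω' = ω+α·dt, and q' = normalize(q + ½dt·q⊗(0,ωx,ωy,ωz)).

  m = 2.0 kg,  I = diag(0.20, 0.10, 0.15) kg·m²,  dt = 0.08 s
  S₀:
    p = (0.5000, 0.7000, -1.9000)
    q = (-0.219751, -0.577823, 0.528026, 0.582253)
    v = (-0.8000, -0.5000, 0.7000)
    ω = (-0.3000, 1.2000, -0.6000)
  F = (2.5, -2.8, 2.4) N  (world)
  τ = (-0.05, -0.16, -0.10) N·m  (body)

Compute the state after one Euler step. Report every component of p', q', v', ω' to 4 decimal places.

p' = (0.4360, 0.6600, -1.8440)
q' = (-0.2377, -0.6149, 0.4959, 0.5653)
v' = (-0.7000, -0.6120, 0.7960)
ω' = (-0.3056, 1.0648, -0.6725)

ω×(Iω) gyroscopic = (-0.0360, 0.0090, 0.0360)
angular accel α = (-0.0700, -1.6900, -0.9067)
ω + α·dt = (-0.3056, 1.0648, -0.6725)
2q̇ = q⊗(0,ω) = (-0.4576263, -0.9495939, -0.7850709, -0.4031292)
q + ½dt·q⊗(0,ω), renormalized = (-0.2377, -0.6149, 0.4959, 0.5653)
linear accel F/m = (1.2500, -1.4000, 1.2000)
new position p' = (0.4360, 0.6600, -1.8440)
v + (F/m)dt = (-0.7000, -0.6120, 0.7960)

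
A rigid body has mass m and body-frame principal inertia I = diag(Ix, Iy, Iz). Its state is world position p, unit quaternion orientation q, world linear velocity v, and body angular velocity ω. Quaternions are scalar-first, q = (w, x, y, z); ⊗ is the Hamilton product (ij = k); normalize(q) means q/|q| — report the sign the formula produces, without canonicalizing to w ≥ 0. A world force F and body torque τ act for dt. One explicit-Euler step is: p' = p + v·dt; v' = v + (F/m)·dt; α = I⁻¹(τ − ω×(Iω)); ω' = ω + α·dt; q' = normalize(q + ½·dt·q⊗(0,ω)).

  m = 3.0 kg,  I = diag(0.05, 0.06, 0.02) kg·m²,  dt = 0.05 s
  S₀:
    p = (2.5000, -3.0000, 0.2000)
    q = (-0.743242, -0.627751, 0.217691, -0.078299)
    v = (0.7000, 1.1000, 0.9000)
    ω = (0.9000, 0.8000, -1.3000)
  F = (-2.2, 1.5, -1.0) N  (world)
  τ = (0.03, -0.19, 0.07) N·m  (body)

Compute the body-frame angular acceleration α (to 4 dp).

α = (-0.2320, -2.5817, 3.1400)

precession coupling ω×(Iω) = (0.0416, -0.0351, 0.0072)
(τ − ω×Iω)/I = (-0.2320, -2.5817, 3.1400)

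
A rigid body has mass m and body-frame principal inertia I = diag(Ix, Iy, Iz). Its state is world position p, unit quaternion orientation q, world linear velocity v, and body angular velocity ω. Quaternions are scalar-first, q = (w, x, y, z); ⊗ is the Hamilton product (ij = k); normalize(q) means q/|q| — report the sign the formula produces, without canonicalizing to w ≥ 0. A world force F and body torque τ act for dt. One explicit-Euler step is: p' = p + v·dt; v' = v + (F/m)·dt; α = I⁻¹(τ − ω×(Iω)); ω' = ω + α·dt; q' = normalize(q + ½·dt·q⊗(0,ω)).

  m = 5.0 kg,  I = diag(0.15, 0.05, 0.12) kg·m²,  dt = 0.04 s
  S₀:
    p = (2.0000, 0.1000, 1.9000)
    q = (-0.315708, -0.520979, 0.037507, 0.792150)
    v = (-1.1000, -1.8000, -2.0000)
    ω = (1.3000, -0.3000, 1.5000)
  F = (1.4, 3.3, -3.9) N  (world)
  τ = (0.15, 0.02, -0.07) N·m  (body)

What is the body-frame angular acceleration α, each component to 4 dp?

α = (1.2100, -0.7700, -0.9083)

gyro term ω×Iω = (-0.0315, 0.0585, 0.0390)
(τ − ω×Iω)/I = (1.2100, -0.7700, -0.9083)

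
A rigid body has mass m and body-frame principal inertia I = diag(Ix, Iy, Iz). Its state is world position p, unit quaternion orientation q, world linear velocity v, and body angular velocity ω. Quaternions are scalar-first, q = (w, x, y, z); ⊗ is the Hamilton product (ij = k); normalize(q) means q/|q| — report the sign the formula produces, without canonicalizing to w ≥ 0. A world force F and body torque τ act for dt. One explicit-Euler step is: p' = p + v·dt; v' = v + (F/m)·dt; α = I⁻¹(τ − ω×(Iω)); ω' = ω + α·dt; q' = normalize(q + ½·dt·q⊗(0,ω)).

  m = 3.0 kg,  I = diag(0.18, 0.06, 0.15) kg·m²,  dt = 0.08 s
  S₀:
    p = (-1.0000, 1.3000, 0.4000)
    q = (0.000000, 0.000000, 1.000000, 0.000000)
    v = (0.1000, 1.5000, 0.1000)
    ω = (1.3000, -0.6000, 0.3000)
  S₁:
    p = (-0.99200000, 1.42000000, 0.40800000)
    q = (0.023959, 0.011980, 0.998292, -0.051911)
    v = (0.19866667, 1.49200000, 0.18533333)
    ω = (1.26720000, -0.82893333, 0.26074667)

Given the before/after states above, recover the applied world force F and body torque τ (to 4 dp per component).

v₁ − v₀ = (0.09866667, -0.00800000, 0.08533333)
m·(v₁−v₀)/dt = (3.7000, -0.3000, 3.2000)
Δω = ω₁−ω₀ = (-0.03280000, -0.22893333, -0.03925333)
applied torque τ = (-0.0900, -0.1600, 0.0200)

F = (3.7000, -0.3000, 3.2000)
τ = (-0.0900, -0.1600, 0.0200)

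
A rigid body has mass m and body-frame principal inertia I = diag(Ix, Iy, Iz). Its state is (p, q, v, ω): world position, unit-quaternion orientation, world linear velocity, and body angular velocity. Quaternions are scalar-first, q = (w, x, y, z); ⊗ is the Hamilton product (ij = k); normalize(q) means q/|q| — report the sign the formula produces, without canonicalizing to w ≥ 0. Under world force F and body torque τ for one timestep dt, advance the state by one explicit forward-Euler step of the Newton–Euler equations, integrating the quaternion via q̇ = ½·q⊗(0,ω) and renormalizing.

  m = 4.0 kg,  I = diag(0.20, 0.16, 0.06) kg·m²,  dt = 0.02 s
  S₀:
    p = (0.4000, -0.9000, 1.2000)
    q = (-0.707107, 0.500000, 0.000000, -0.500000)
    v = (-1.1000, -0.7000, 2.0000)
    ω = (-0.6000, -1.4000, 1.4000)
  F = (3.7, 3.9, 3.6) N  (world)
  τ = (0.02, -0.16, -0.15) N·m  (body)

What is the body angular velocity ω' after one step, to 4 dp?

ω' = (-0.6176, -1.4053, 1.3612)

α = I⁻¹(τ − ω×Iω) = (-0.8800, -0.2650, -1.9400)
ω + α·dt = (-0.6176, -1.4053, 1.3612)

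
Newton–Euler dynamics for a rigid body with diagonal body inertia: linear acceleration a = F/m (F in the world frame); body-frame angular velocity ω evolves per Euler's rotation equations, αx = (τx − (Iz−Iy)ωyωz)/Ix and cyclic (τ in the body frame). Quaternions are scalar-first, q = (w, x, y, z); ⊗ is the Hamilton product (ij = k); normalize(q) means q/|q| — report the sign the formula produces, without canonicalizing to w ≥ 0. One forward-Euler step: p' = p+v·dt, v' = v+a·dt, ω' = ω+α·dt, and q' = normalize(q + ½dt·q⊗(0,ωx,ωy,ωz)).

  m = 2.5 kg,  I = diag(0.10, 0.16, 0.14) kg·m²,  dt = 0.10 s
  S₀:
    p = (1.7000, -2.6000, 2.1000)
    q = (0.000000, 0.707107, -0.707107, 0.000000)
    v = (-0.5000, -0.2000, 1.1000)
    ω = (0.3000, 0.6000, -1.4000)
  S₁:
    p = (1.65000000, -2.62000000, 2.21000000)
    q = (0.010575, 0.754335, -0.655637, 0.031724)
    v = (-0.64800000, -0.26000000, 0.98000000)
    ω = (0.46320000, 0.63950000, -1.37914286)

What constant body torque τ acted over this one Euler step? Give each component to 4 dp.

rate change Δω = (0.16320000, 0.03950000, 0.02085714)
applied torque τ = (0.1800, 0.0800, 0.0400)

τ = (0.1800, 0.0800, 0.0400)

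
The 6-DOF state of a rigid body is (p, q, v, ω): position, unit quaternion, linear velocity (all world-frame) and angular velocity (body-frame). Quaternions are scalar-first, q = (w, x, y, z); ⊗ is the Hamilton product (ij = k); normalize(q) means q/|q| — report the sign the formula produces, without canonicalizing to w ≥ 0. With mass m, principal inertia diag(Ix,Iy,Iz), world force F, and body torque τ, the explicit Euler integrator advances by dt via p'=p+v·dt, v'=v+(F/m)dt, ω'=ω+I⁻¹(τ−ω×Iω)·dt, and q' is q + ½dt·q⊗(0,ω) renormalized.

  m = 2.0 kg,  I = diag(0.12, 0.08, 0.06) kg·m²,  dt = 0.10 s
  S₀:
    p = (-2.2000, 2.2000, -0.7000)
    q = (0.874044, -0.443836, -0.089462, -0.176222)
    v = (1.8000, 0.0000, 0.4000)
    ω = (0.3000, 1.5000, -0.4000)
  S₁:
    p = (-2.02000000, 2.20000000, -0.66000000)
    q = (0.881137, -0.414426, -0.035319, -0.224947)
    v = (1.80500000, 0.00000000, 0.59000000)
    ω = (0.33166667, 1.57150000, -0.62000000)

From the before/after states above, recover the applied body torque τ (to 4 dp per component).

rate change Δω = (0.03166667, 0.07150000, -0.22000000)
I·α + gyro = (0.0500, 0.0500, -0.1500)

τ = (0.0500, 0.0500, -0.1500)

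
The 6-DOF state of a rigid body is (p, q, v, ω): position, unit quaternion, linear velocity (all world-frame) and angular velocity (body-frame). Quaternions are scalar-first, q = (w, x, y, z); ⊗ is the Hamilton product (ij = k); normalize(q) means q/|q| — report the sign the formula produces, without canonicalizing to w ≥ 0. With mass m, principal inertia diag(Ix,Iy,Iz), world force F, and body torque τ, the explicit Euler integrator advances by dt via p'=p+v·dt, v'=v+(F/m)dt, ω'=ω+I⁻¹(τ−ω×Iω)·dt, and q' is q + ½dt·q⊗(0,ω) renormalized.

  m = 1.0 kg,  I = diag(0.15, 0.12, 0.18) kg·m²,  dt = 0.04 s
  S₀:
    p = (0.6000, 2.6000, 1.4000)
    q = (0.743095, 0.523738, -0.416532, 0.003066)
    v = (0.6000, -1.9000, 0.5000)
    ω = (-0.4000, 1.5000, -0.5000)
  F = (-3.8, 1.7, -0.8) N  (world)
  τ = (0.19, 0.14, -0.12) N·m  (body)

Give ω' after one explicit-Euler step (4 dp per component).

ω×(Iω) gyroscopic = (-0.0450, -0.0060, 0.0180)
angular accel α = (1.5667, 1.2167, -0.7667)
ω' = ω + α·dt = (-0.3373, 1.5487, -0.5307)

ω' = (-0.3373, 1.5487, -0.5307)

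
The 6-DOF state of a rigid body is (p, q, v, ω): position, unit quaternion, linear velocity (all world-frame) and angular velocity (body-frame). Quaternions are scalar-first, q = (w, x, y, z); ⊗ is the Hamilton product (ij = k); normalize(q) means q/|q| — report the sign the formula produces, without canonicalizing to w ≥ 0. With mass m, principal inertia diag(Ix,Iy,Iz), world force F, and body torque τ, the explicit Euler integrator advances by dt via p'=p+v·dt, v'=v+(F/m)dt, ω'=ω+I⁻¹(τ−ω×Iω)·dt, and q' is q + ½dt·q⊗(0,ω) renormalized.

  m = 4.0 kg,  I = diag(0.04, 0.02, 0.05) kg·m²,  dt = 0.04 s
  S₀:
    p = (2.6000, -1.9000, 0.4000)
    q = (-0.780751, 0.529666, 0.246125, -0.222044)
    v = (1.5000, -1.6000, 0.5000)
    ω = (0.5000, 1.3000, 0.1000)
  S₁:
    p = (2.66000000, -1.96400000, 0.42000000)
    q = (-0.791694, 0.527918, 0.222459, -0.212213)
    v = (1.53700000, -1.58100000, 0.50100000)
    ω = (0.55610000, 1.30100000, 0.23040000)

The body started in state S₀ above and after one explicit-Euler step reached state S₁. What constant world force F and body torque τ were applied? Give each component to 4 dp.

F = (3.7000, 1.9000, 0.1000)
τ = (0.0600, 0.0000, 0.1500)

velocity change Δv = (0.03700000, 0.01900000, 0.00100000)
m·(v₁−v₀)/dt = (3.7000, 1.9000, 0.1000)
rate change Δω = (0.05610000, 0.00100000, 0.13040000)
ω₀×(Iω₀) = (0.0039, -0.0005, -0.0130)
applied torque τ = (0.0600, 0.0000, 0.1500)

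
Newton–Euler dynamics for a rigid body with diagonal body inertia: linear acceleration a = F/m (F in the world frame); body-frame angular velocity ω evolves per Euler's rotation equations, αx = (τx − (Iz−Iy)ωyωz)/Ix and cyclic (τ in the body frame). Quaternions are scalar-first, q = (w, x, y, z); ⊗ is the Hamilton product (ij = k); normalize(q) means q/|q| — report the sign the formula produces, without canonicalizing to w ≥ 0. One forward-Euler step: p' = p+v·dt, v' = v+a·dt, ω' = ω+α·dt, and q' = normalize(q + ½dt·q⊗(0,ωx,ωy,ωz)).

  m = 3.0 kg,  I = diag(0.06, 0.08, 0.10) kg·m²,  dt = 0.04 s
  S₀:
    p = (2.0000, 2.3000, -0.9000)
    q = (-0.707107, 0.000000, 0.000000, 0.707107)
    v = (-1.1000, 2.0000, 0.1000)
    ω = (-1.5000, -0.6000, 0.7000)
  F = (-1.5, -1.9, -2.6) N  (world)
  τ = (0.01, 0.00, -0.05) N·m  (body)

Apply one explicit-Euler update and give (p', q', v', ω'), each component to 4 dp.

precession coupling ω×(Iω) = (-0.0084, 0.0420, 0.0180)
angular accel α = (0.3067, -0.5250, -0.6800)
new body rate ω' = (-1.4877, -0.6210, 0.6728)
2q̇ = q⊗(0,ω) = (-0.4949749, 1.4849247, -0.6363963, -0.4949749)
q' = normalize(q + ½dt·q⊗(0,ω)) = (-0.7166, 0.0297, -0.0127, 0.6968)
a = F/m = (-0.5000, -0.6333, -0.8667)
p + v·dt = (1.9560, 2.3800, -0.8960)
new velocity v' = (-1.1200, 1.9747, 0.0653)

p' = (1.9560, 2.3800, -0.8960)
q' = (-0.7166, 0.0297, -0.0127, 0.6968)
v' = (-1.1200, 1.9747, 0.0653)
ω' = (-1.4877, -0.6210, 0.6728)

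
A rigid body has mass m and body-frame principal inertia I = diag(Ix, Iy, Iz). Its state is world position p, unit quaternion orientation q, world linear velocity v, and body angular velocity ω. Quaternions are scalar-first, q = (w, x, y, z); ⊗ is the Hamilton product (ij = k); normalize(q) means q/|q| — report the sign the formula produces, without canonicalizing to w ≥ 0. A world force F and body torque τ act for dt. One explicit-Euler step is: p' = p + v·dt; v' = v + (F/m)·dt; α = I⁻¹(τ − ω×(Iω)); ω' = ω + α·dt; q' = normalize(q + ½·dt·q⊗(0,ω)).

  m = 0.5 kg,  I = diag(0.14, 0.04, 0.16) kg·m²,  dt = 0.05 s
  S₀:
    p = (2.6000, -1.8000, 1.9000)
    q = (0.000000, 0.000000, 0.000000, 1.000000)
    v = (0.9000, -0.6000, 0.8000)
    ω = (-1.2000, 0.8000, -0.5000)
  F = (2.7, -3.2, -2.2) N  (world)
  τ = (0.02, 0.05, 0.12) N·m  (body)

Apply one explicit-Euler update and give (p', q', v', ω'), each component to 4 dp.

p' = (2.6450, -1.8300, 1.9400)
q' = (0.0125, -0.0200, -0.0300, 0.9993)
v' = (1.1700, -0.9200, 0.5800)
ω' = (-1.1757, 0.8775, -0.4925)

a = F/m = (5.4000, -6.4000, -4.4000)
p + v·dt = (2.6450, -1.8300, 1.9400)
v' = v + a·dt = (1.1700, -0.9200, 0.5800)
(τ − ω×Iω)/I = (0.4857, 1.5500, 0.1500)
ω' = ω + α·dt = (-1.1757, 0.8775, -0.4925)
Hamilton product q⊗(0,ω) = (0.5000000, -0.8000000, -1.2000000, 0.0000000)
q' = normalize(q + ½dt·q⊗(0,ω)) = (0.0125, -0.0200, -0.0300, 0.9993)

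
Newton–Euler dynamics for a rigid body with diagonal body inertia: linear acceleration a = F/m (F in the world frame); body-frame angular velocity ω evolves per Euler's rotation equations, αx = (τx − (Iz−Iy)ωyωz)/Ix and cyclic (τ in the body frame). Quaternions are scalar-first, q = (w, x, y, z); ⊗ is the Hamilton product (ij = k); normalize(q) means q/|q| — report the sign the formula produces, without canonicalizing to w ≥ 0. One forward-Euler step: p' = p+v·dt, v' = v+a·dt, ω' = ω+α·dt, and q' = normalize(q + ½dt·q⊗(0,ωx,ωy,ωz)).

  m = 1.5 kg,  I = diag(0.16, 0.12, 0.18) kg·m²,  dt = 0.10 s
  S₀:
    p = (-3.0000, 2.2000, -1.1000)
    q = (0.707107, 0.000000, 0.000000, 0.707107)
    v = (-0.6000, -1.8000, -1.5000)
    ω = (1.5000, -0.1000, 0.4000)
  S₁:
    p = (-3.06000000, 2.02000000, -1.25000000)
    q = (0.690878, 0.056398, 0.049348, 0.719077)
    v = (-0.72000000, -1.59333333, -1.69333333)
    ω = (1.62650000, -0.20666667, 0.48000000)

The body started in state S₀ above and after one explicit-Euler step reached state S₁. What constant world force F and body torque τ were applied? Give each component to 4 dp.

ω₁ − ω₀ = (0.12650000, -0.10666667, 0.08000000)
gyro term ω₀×Iω₀ = (-0.0024, -0.0120, 0.0060)
applied torque τ = (0.2000, -0.1400, 0.1500)
v₁ − v₀ = (-0.12000000, 0.20666667, -0.19333333)
F = m·Δv/dt = (-1.8000, 3.1000, -2.9000)

F = (-1.8000, 3.1000, -2.9000)
τ = (0.2000, -0.1400, 0.1500)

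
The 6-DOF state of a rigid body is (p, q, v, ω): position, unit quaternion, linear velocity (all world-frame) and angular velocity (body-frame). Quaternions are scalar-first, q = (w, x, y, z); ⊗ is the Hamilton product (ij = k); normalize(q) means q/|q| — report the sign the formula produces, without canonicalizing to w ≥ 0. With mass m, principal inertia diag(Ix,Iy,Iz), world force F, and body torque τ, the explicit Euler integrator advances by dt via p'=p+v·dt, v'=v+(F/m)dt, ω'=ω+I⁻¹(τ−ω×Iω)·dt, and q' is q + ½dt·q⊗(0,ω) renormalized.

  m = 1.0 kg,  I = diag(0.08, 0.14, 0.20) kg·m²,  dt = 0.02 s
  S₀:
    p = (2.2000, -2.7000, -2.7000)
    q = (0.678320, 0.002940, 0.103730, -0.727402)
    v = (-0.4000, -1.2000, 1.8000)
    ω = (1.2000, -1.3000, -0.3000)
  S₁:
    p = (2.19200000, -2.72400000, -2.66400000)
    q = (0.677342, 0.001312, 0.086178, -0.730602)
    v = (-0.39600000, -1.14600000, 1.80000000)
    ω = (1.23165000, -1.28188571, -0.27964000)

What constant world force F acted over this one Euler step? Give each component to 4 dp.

F = (0.2000, 2.7000, 0.0000)

velocity change Δv = (0.00400000, 0.05400000, 0.00000000)
applied force F = (0.2000, 2.7000, 0.0000)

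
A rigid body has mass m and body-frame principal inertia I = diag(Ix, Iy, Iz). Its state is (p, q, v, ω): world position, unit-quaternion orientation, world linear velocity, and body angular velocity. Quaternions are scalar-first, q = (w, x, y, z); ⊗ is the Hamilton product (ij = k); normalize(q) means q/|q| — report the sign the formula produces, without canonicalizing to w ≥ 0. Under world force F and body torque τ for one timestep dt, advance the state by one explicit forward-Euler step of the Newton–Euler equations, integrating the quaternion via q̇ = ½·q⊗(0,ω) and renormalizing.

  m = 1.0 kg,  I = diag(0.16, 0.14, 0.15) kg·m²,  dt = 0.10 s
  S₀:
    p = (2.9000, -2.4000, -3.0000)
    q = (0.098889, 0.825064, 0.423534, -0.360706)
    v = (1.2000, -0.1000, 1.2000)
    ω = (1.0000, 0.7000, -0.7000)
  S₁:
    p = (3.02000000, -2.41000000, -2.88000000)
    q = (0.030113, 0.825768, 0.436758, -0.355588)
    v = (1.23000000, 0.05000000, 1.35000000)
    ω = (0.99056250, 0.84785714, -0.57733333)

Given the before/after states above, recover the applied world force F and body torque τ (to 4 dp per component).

F = (0.3000, 1.5000, 1.5000)
τ = (-0.0200, 0.2000, 0.1700)

rate change Δω = (-0.00943750, 0.14785714, 0.12266667)
I·α + gyro = (-0.0200, 0.2000, 0.1700)
Δv = v₁−v₀ = (0.03000000, 0.15000000, 0.15000000)
m·(v₁−v₀)/dt = (0.3000, 1.5000, 1.5000)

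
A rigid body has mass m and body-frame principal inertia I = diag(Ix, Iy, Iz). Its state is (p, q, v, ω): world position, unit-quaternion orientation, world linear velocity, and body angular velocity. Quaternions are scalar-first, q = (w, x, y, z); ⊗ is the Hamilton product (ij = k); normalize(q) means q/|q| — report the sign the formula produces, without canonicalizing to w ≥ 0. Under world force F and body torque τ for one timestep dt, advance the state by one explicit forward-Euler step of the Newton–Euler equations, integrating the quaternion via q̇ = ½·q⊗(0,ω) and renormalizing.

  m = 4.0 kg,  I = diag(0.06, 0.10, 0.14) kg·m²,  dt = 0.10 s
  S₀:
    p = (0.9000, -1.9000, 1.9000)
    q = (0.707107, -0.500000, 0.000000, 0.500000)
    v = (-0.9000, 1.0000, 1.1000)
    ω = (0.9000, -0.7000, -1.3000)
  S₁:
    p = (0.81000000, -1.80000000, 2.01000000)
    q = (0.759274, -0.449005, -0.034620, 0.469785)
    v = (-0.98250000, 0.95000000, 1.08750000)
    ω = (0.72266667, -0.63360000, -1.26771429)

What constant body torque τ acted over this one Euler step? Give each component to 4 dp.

τ = (-0.0700, 0.1600, 0.0200)

rate change Δω = (-0.17733333, 0.06640000, 0.03228571)
ω₀×(Iω₀) = (0.0364, 0.0936, -0.0252)
applied torque τ = (-0.0700, 0.1600, 0.0200)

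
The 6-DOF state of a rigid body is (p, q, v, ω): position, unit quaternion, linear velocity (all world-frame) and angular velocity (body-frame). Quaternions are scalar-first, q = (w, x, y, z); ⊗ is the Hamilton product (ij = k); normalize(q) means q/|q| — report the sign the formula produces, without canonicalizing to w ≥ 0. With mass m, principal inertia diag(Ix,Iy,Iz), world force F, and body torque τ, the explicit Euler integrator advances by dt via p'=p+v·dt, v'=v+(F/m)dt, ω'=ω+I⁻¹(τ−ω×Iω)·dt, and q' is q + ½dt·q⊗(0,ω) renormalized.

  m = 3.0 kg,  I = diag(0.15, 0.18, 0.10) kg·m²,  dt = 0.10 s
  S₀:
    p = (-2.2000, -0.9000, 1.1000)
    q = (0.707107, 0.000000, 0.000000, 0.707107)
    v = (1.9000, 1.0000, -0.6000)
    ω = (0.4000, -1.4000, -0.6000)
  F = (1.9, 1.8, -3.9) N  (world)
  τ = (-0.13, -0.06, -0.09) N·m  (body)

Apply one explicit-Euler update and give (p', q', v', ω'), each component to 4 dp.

gyro term ω×Iω = (-0.0672, -0.0120, -0.0168)
angular accel α = (-0.4187, -0.2667, -0.7320)
new body rate ω' = (0.3581, -1.4267, -0.6732)
Hamilton product q⊗(0,ω) = (0.4242642, 1.2727926, -0.7071070, -0.4242642)
q' = normalize(q + ½dt·q⊗(0,ω)) = (0.7261, 0.0634, -0.0352, 0.6838)
a = (0.6333, 0.6000, -1.3000)
p' = p + v·dt = (-2.0100, -0.8000, 1.0400)
v + (F/m)dt = (1.9633, 1.0600, -0.7300)

p' = (-2.0100, -0.8000, 1.0400)
q' = (0.7261, 0.0634, -0.0352, 0.6838)
v' = (1.9633, 1.0600, -0.7300)
ω' = (0.3581, -1.4267, -0.6732)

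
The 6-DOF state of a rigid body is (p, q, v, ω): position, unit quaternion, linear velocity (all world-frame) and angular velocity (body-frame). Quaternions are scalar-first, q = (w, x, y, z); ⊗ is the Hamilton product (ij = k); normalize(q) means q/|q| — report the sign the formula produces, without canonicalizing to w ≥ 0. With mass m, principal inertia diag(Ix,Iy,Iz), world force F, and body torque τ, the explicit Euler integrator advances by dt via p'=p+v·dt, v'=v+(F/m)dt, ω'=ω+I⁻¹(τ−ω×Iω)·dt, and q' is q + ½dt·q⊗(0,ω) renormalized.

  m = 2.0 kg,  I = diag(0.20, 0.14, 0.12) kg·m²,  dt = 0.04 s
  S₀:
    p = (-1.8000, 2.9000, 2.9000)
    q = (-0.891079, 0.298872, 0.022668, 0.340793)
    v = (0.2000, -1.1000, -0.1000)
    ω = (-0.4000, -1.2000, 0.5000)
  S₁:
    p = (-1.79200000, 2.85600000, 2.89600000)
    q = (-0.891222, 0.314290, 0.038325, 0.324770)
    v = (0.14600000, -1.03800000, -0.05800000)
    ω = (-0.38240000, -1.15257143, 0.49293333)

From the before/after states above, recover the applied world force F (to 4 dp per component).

Δv = v₁−v₀ = (-0.05400000, 0.06200000, 0.04200000)
applied force F = (-2.7000, 3.1000, 2.1000)

F = (-2.7000, 3.1000, 2.1000)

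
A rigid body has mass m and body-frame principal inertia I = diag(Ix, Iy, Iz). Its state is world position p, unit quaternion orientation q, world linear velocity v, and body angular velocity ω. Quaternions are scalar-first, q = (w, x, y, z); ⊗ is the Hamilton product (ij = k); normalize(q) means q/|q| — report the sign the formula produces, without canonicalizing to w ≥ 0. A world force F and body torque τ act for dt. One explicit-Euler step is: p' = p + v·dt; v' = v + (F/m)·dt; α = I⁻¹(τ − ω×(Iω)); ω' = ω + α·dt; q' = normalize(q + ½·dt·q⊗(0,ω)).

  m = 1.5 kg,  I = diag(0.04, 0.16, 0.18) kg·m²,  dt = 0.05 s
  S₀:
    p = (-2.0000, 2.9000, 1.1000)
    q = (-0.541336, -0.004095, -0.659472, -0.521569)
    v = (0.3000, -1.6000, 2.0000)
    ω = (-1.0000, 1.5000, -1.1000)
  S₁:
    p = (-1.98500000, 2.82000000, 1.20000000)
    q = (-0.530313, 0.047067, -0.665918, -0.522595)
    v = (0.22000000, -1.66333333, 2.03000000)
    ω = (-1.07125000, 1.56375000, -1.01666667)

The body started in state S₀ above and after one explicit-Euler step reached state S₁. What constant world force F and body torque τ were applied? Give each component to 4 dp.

F = (-2.4000, -1.9000, 0.9000)
τ = (-0.0900, 0.0500, 0.1200)

Δv = v₁−v₀ = (-0.08000000, -0.06333333, 0.03000000)
applied force F = (-2.4000, -1.9000, 0.9000)
Δω = ω₁−ω₀ = (-0.07125000, 0.06375000, 0.08333333)
applied torque τ = (-0.0900, 0.0500, 0.1200)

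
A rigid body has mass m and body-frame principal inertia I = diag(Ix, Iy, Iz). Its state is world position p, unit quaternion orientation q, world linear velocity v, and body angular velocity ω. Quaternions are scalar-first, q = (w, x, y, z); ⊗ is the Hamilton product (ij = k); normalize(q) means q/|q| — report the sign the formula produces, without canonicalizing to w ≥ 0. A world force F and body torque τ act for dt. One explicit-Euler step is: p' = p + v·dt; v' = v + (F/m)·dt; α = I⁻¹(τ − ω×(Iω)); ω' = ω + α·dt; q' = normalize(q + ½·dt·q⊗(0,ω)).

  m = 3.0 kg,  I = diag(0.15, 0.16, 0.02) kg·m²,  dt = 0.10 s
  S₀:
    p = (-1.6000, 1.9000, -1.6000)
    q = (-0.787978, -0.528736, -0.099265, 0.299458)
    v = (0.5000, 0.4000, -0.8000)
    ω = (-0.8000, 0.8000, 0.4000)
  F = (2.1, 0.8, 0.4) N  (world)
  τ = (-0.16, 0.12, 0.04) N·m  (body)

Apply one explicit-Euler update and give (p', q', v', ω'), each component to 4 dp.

p' = (-1.5500, 1.9400, -1.6800)
q' = (-0.8097, -0.5103, -0.1320, 0.2581)
v' = (0.5700, 0.4267, -0.7867)
ω' = (-0.8768, 0.9010, 0.6320)

gyro term ω×Iω = (-0.0448, -0.0416, -0.0064)
α = I⁻¹(τ − ω×Iω) = (-0.7680, 1.0100, 2.3200)
ω' = ω + α·dt = (-0.8768, 0.9010, 0.6320)
2q̇ = q⊗(0,ω) = (-0.4633600, 0.3511100, -0.6584544, -0.8175920)
updated quaternion q' = (-0.8097, -0.5103, -0.1320, 0.2581)
linear accel F/m = (0.7000, 0.2667, 0.1333)
new position p' = (-1.5500, 1.9400, -1.6800)
v' = v + a·dt = (0.5700, 0.4267, -0.7867)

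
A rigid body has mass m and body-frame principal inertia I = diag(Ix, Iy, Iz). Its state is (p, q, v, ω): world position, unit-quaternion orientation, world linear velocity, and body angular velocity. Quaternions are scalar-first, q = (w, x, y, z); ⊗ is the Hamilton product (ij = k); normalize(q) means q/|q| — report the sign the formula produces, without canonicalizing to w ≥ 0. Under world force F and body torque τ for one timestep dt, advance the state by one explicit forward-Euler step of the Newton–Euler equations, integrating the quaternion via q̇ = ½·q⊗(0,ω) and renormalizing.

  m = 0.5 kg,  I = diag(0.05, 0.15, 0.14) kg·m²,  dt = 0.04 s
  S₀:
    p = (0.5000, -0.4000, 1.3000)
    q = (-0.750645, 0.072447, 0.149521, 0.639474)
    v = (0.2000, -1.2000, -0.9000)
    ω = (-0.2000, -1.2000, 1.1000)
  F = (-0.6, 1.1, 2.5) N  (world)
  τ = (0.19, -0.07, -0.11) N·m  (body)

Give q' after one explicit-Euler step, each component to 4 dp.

q' = (-0.7604, 0.0940, 0.1633, 0.6215)

2q̇ = q⊗(0,ω) = (-0.5095068, 1.0819709, 0.6931875, -0.8827417)
q' = normalize(q + ½dt·q⊗(0,ω)) = (-0.7604, 0.0940, 0.1633, 0.6215)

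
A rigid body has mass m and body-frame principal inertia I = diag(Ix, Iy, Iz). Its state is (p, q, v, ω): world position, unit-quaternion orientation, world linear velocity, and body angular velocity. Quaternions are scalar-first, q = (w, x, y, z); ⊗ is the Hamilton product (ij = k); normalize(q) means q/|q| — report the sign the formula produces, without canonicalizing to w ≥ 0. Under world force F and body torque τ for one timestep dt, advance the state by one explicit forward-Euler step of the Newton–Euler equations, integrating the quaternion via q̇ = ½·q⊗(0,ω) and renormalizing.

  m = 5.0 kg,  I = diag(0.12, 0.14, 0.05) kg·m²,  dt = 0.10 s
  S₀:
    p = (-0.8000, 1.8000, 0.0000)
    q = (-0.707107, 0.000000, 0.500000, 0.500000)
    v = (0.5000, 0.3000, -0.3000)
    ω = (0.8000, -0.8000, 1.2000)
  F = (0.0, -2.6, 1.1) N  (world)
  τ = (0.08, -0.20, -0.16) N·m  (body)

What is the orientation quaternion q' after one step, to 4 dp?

q⊗(0,ω) = (-0.2000000, 0.4343144, 0.9656856, -1.2485284)
q + ½dt·q⊗(0,ω), renormalized = (-0.7147, 0.0216, 0.5464, 0.4361)

q' = (-0.7147, 0.0216, 0.5464, 0.4361)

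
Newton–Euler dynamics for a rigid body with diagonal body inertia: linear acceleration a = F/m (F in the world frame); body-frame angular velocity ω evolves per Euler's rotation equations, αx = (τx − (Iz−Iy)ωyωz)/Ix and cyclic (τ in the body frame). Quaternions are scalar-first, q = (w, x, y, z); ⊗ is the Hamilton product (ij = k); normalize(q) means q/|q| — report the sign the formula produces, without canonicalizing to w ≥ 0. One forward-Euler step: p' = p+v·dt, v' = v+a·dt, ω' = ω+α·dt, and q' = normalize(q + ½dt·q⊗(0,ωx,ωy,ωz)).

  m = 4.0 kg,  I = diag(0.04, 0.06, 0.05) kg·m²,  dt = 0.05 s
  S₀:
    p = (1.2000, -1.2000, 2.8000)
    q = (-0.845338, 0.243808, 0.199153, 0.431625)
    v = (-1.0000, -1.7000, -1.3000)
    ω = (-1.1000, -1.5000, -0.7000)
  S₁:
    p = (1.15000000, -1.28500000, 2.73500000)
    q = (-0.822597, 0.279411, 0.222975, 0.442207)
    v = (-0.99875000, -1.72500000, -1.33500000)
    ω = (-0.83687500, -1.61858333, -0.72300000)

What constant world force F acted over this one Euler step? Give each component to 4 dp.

F = (0.1000, -2.0000, -2.8000)

Δv = v₁−v₀ = (0.00125000, -0.02500000, -0.03500000)
F = m·Δv/dt = (0.1000, -2.0000, -2.8000)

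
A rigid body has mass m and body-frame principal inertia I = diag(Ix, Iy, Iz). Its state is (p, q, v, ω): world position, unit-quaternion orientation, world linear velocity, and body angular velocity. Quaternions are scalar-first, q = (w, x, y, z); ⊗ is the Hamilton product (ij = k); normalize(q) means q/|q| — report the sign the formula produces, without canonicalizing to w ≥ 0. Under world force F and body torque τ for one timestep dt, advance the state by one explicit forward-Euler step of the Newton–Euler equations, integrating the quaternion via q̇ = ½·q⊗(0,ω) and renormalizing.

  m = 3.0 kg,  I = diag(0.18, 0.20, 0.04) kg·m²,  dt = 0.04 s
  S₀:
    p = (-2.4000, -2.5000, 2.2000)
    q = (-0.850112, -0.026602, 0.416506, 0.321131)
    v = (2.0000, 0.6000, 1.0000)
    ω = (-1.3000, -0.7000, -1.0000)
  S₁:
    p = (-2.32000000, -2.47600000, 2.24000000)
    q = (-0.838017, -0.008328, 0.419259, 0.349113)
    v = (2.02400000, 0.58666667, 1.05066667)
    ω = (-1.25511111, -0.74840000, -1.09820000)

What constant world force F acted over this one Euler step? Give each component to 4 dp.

F = (1.8000, -1.0000, 3.8000)

velocity change Δv = (0.02400000, -0.01333333, 0.05066667)
m·(v₁−v₀)/dt = (1.8000, -1.0000, 3.8000)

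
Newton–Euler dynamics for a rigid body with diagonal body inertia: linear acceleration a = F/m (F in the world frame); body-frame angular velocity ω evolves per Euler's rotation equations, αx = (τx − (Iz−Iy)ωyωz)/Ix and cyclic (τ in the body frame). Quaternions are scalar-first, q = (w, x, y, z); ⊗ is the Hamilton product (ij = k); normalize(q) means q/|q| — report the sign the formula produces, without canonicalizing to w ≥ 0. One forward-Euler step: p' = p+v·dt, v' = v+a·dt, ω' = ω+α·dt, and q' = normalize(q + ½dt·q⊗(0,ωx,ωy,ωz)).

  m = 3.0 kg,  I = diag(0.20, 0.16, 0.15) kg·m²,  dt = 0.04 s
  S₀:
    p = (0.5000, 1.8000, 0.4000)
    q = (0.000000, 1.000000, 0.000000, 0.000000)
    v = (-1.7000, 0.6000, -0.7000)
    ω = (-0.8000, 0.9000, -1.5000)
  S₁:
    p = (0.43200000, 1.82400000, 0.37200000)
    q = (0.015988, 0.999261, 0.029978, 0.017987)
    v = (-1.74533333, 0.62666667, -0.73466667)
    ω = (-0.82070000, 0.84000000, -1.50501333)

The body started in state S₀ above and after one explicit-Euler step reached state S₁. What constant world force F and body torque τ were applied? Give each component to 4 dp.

F = (-3.4000, 2.0000, -2.6000)
τ = (-0.0900, -0.1800, 0.0100)

rate change Δω = (-0.02070000, -0.06000000, -0.00501333)
ω₀×(Iω₀) = (0.0135, 0.0600, 0.0288)
τ = I·(Δω/dt) + ω₀×(Iω₀) = (-0.0900, -0.1800, 0.0100)
velocity change Δv = (-0.04533333, 0.02666667, -0.03466667)
applied force F = (-3.4000, 2.0000, -2.6000)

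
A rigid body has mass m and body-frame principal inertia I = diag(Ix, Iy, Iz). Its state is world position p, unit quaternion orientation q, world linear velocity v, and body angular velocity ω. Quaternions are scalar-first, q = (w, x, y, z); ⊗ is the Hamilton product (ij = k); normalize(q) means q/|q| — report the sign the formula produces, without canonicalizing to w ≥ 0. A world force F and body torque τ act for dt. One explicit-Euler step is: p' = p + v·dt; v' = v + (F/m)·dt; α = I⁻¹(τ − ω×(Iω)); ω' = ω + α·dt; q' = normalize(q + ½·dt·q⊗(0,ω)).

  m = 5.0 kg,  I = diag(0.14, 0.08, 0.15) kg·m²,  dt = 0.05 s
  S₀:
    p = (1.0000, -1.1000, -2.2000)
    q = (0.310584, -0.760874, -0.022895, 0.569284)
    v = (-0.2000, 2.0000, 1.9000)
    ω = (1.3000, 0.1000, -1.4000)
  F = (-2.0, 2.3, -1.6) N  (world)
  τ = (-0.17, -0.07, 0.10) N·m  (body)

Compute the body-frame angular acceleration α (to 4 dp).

ω×(Iω) gyroscopic = (-0.0098, 0.0182, -0.0078)
(τ − ω×Iω)/I = (-1.1443, -1.1025, 0.7187)

α = (-1.1443, -1.1025, 0.7187)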